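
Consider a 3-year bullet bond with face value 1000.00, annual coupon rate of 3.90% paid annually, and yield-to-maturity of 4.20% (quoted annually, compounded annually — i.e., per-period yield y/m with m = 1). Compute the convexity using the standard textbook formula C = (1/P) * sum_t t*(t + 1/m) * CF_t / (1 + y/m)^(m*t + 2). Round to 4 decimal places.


Coupon per period c = face * coupon_rate / m = 39.000000
Periods per year m = 1; per-period yield y/m = 0.042000
Number of cashflows N = 3
Cashflows (t years, CF_t, discount factor 1/(1+y/m)^(m*t), PV):
  t = 1.0000: CF_t = 39.000000, DF = 0.959693, PV = 37.428023
  t = 2.0000: CF_t = 39.000000, DF = 0.921010, PV = 35.919408
  t = 3.0000: CF_t = 1039.000000, DF = 0.883887, PV = 918.358797
Price P = sum_t PV_t = 991.706228
Convexity numerator sum_t t*(t + 1/m) * CF_t / (1+y/m)^(m*t + 2):
  t = 1.0000: term = 68.943201
  t = 2.0000: term = 198.492902
  t = 3.0000: term = 10149.816690
Convexity = (1/P) * sum = 10417.252794 / 991.706228 = 10.504374

Answer: Convexity = 10.5044


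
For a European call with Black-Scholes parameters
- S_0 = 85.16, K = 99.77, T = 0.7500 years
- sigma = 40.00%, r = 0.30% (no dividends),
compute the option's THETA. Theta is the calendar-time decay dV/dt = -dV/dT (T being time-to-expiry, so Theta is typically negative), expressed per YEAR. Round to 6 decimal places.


Answer: Theta = -7.629403

Derivation:
d1 = -0.2773755149; d2 = -0.6237856764
phi(d1) = 0.3838869690; exp(-qT) = 1.0000000000; exp(-rT) = 0.9977525294
Theta = -S*exp(-qT)*phi(d1)*sigma/(2*sqrt(T)) - r*K*exp(-rT)*N(d2) + q*S*exp(-qT)*N(d1)
N(d1) = 0.3907458903; N(d2) = 0.2663841738; sqrt(T) = 0.8660254038
Term 1 = -85.1600 * 1.0000000000 * 0.3838869690 * 0.4000 / (2 * 0.8660254038) = -7.5498511098
Term 2 = -0.0030 * 99.7700 * 0.9977525294 * 0.2663841738 = -0.0795522530
Term 3 = 0 (no dividend yield, q = 0)
Theta = -7.5498511098 + (-0.0795522530) + (0.0000000000) = -7.629403


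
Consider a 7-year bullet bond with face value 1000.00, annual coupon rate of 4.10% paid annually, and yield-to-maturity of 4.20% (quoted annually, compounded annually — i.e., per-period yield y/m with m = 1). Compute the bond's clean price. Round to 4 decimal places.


Coupon per period c = face * coupon_rate / m = 41.000000
Periods per year m = 1; per-period yield y/m = 0.042000
Number of cashflows N = 7
Cashflows (t years, CF_t, discount factor 1/(1+y/m)^(m*t), PV):
  t = 1.0000: CF_t = 41.000000, DF = 0.959693, PV = 39.347409
  t = 2.0000: CF_t = 41.000000, DF = 0.921010, PV = 37.761429
  t = 3.0000: CF_t = 41.000000, DF = 0.883887, PV = 36.239375
  t = 4.0000: CF_t = 41.000000, DF = 0.848260, PV = 34.778671
  t = 5.0000: CF_t = 41.000000, DF = 0.814069, PV = 33.376843
  t = 6.0000: CF_t = 41.000000, DF = 0.781257, PV = 32.031520
  t = 7.0000: CF_t = 1041.000000, DF = 0.749766, PV = 780.506810
Price P = sum_t PV_t = 994.042057

Answer: Price = 994.0421


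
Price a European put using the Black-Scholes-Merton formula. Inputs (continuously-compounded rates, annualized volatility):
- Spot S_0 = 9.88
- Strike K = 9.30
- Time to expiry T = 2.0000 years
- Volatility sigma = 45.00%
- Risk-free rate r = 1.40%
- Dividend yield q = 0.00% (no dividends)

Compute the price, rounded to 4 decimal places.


d1 = (ln(S/K) + (r - q + 0.5*sigma^2) * T) / (sigma * sqrt(T)) = 0.45725942
d2 = d1 - sigma * sqrt(T) = -0.17913669
exp(-rT) = 0.97238837; exp(-qT) = 1.00000000
P = K * exp(-rT) * N(-d2) - S_0 * exp(-qT) * N(-d1)
N(-d1) = 0.32374230; N(-d2) = 0.57108481
P = 9.3000 * 0.97238837 * 0.57108481 - 9.8800 * 1.00000000 * 0.32374230 = 1.9659

Answer: Price = 1.9659


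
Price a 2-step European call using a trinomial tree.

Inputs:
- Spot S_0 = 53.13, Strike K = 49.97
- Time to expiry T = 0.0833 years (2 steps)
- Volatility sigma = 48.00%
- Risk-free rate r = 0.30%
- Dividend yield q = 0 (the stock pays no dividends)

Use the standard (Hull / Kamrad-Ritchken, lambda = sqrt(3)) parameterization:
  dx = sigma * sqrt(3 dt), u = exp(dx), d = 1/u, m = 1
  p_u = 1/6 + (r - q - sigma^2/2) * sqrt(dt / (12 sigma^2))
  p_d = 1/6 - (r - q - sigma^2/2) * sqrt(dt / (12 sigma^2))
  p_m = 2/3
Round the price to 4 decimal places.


dt = T/N = 0.041650; dx = sigma*sqrt(3*dt) = 0.169672
u = exp(dx) = 1.184916; d = 1/u = 0.843942
p_u = 0.152896, p_m = 0.666667, p_d = 0.180438
Discount per step: exp(-r*dt) = 0.999875
Stock lattice S(k, j) with j the centered position index:
  k=0: S(0,+0) = 53.1300
  k=1: S(1,-1) = 44.8386; S(1,+0) = 53.1300; S(1,+1) = 62.9546
  k=2: S(2,-2) = 37.8412; S(2,-1) = 44.8386; S(2,+0) = 53.1300; S(2,+1) = 62.9546; S(2,+2) = 74.5959
Terminal payoffs V(N, j) = max(S_T - K, 0):
  V(2,-2) = 0.000000; V(2,-1) = 0.000000; V(2,+0) = 3.160000; V(2,+1) = 12.984574; V(2,+2) = 24.625867
Backward induction: V(k, j) = exp(-r*dt) * [p_u * V(k+1, j+1) + p_m * V(k+1, j) + p_d * V(k+1, j-1)]
  V(1,-1) = exp(-r*dt) * [p_u*3.160000 + p_m*0.000000 + p_d*0.000000] = 0.483090
  V(1,+0) = exp(-r*dt) * [p_u*12.984574 + p_m*3.160000 + p_d*0.000000] = 4.091439
  V(1,+1) = exp(-r*dt) * [p_u*24.625867 + p_m*12.984574 + p_d*3.160000] = 12.990129
  V(0,+0) = exp(-r*dt) * [p_u*12.990129 + p_m*4.091439 + p_d*0.483090] = 4.800327

Answer: Price = V(0,0) = 4.8003


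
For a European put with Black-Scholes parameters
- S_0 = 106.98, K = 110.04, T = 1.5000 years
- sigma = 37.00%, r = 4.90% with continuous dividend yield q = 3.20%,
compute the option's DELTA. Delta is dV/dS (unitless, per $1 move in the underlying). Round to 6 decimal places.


Answer: Delta = -0.393355

Derivation:
d1 = 0.2206150923; d2 = -0.2325405101
phi(d1) = 0.3893509945; exp(-qT) = 0.9531337871; exp(-rT) = 0.9291361458
N(-d1) = 0.4126960743
Delta = -exp(-qT) * N(-d1) = -0.9531337871 * 0.4126960743 = -0.393355


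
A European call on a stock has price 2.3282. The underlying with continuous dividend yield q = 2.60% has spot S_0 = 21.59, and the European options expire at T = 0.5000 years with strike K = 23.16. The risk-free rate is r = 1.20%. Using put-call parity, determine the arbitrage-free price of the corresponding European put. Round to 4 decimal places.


Put-call parity: C - P = S_0 * exp(-qT) - K * exp(-rT).
S_0 * exp(-qT) = 21.5900 * 0.98708414 = 21.31114648
K * exp(-rT) = 23.1600 * 0.99401796 = 23.02145605
P = C - S*exp(-qT) + K*exp(-rT)
P = 2.3282 - 21.31114648 + 23.02145605 = 4.0385

Answer: Put price = 4.0385


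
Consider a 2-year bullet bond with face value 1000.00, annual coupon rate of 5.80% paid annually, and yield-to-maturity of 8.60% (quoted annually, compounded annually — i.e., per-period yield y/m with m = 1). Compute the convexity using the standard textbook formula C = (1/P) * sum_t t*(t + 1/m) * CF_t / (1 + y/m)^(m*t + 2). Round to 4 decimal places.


Coupon per period c = face * coupon_rate / m = 58.000000
Periods per year m = 1; per-period yield y/m = 0.086000
Number of cashflows N = 2
Cashflows (t years, CF_t, discount factor 1/(1+y/m)^(m*t), PV):
  t = 1.0000: CF_t = 58.000000, DF = 0.920810, PV = 53.406998
  t = 2.0000: CF_t = 1058.000000, DF = 0.847892, PV = 897.069347
Price P = sum_t PV_t = 950.476346
Convexity numerator sum_t t*(t + 1/m) * CF_t / (1+y/m)^(m*t + 2):
  t = 1.0000: term = 90.566694
  t = 2.0000: term = 4563.705561
Convexity = (1/P) * sum = 4654.272255 / 950.476346 = 4.896779

Answer: Convexity = 4.8968


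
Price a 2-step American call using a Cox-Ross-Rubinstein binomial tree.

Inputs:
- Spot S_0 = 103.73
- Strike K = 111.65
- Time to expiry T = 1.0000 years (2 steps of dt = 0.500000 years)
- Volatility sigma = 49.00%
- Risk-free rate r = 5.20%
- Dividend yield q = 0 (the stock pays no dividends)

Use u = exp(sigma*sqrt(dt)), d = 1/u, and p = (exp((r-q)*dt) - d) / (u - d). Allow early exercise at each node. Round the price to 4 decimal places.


Answer: Price = V(0,0) = 18.5339

Derivation:
dt = T/N = 0.500000
u = exp(sigma*sqrt(dt)) = 1.414084; d = 1/u = 0.707171
p = (exp((r-q)*dt) - d) / (u - d) = 0.451498
Discount per step: exp(-r*dt) = 0.974335
Stock lattice S(k, i) with i counting down-moves:
  k=0: S(0,0) = 103.7300
  k=1: S(1,0) = 146.6830; S(1,1) = 73.3549
  k=2: S(2,0) = 207.4221; S(2,1) = 103.7300; S(2,2) = 51.8745
Terminal payoffs V(N, i) = max(S_T - K, 0):
  V(2,0) = 95.772135; V(2,1) = 0.000000; V(2,2) = 0.000000
Backward induction: V(k, i) = exp(-r*dt) * [p * V(k+1, i) + (1-p) * V(k+1, i+1)]; then take max(V_cont, immediate exercise) for American.
  V(1,0) = exp(-r*dt) * [p*95.772135 + (1-p)*0.000000] = 42.131119; exercise = 35.032985; V(1,0) = max -> 42.131119
  V(1,1) = exp(-r*dt) * [p*0.000000 + (1-p)*0.000000] = 0.000000; exercise = 0.000000; V(1,1) = max -> 0.000000
  V(0,0) = exp(-r*dt) * [p*42.131119 + (1-p)*0.000000] = 18.533900; exercise = 0.000000; V(0,0) = max -> 18.533900


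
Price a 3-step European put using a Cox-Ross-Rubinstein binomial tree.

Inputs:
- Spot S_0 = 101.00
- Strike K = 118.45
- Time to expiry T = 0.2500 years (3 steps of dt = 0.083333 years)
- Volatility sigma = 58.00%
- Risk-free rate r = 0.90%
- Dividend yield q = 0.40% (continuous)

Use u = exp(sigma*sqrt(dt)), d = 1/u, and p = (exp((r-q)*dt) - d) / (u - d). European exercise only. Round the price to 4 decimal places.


dt = T/N = 0.083333
u = exp(sigma*sqrt(dt)) = 1.182264; d = 1/u = 0.845834
p = (exp((r-q)*dt) - d) / (u - d) = 0.459478
Discount per step: exp(-r*dt) = 0.999250
Stock lattice S(k, i) with i counting down-moves:
  k=0: S(0,0) = 101.0000
  k=1: S(1,0) = 119.4087; S(1,1) = 85.4293
  k=2: S(2,0) = 141.1727; S(2,1) = 101.0000; S(2,2) = 72.2590
  k=3: S(3,0) = 166.9034; S(3,1) = 119.4087; S(3,2) = 85.4293; S(3,3) = 61.1192
Terminal payoffs V(N, i) = max(K - S_T, 0):
  V(3,0) = 0.000000; V(3,1) = 0.000000; V(3,2) = 33.020717; V(3,3) = 57.330817
Backward induction: V(k, i) = exp(-r*dt) * [p * V(k+1, i) + (1-p) * V(k+1, i+1)].
  V(2,0) = exp(-r*dt) * [p*0.000000 + (1-p)*0.000000] = 0.000000
  V(2,1) = exp(-r*dt) * [p*0.000000 + (1-p)*33.020717] = 17.835030
  V(2,2) = exp(-r*dt) * [p*33.020717 + (1-p)*57.330817] = 46.126244
  V(1,0) = exp(-r*dt) * [p*0.000000 + (1-p)*17.835030] = 9.632992
  V(1,1) = exp(-r*dt) * [p*17.835030 + (1-p)*46.126244] = 33.102207
  V(0,0) = exp(-r*dt) * [p*9.632992 + (1-p)*33.102207] = 22.301878

Answer: Price = V(0,0) = 22.3019


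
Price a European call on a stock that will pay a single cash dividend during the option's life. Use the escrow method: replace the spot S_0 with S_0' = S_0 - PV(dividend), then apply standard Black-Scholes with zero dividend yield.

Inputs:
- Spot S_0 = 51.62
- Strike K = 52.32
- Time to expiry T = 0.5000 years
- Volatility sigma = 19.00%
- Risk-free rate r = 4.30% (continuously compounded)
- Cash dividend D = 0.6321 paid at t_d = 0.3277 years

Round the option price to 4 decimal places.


Answer: Price = 2.6330

Derivation:
PV(D) = D * exp(-r * t_d) = 0.6321 * 0.98600771 = 0.62325548
S_0' = S_0 - PV(D) = 51.6200 - 0.62325548 = 50.99674452
d1 = (ln(S_0'/K) + (r + sigma^2/2)*T) / (sigma*sqrt(T)) = 0.03653204
d2 = d1 - sigma*sqrt(T) = -0.09781824
exp(-rT) = 0.97872948
N(d1) = 0.51457094; N(d2) = 0.46103831
C = S_0' * N(d1) - K * exp(-rT) * N(d2) = 50.99674452 * 0.51457094 - 52.3200 * 0.97872948 * 0.46103831 = 2.6330


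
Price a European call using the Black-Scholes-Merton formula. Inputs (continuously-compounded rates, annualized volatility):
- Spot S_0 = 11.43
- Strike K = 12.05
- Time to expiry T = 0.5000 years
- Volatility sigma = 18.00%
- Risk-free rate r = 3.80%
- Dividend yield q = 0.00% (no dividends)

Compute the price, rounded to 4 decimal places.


Answer: Price = 0.4140

Derivation:
d1 = (ln(S/K) + (r - q + 0.5*sigma^2) * T) / (sigma * sqrt(T)) = -0.20210041
d2 = d1 - sigma * sqrt(T) = -0.32937963
exp(-rT) = 0.98117936; exp(-qT) = 1.00000000
C = S_0 * exp(-qT) * N(d1) - K * exp(-rT) * N(d2)
N(d1) = 0.41991912; N(d2) = 0.37093438
C = 11.4300 * 1.00000000 * 0.41991912 - 12.0500 * 0.98117936 * 0.37093438 = 0.4140


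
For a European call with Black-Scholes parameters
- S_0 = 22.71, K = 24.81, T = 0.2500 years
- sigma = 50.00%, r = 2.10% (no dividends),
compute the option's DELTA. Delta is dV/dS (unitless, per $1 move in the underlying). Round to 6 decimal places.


Answer: Delta = 0.417706

Derivation:
d1 = -0.2077657663; d2 = -0.4577657663
phi(d1) = 0.3904240433; exp(-qT) = 1.0000000000; exp(-rT) = 0.9947637572
N(d1) = 0.4177059319
Delta = exp(-qT) * N(d1) = 1.0000000000 * 0.4177059319 = 0.417706


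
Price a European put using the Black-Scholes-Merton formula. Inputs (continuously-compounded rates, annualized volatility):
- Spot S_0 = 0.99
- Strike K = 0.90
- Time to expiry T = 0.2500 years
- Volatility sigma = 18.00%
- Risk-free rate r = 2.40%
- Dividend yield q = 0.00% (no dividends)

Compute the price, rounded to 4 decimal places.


d1 = (ln(S/K) + (r - q + 0.5*sigma^2) * T) / (sigma * sqrt(T)) = 1.17066866
d2 = d1 - sigma * sqrt(T) = 1.08066866
exp(-rT) = 0.99401796; exp(-qT) = 1.00000000
P = K * exp(-rT) * N(-d2) - S_0 * exp(-qT) * N(-d1)
N(-d1) = 0.12086599; N(-d2) = 0.13992226
P = 0.9000 * 0.99401796 * 0.13992226 - 0.9900 * 1.00000000 * 0.12086599 = 0.0055

Answer: Price = 0.0055


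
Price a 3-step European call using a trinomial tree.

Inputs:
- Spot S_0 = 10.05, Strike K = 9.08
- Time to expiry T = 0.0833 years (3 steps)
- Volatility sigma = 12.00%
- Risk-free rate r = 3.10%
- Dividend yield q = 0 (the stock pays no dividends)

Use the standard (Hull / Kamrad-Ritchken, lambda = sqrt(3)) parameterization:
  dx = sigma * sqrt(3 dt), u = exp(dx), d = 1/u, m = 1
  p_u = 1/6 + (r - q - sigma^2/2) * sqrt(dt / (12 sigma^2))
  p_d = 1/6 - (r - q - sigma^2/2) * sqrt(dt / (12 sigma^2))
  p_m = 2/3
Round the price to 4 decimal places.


dt = T/N = 0.027767; dx = sigma*sqrt(3*dt) = 0.034634
u = exp(dx) = 1.035241; d = 1/u = 0.965959
p_u = 0.176207, p_m = 0.666667, p_d = 0.157126
Discount per step: exp(-r*dt) = 0.999140
Stock lattice S(k, j) with j the centered position index:
  k=0: S(0,+0) = 10.0500
  k=1: S(1,-1) = 9.7079; S(1,+0) = 10.0500; S(1,+1) = 10.4042
  k=2: S(2,-2) = 9.3774; S(2,-1) = 9.7079; S(2,+0) = 10.0500; S(2,+1) = 10.4042; S(2,+2) = 10.7708
  k=3: S(3,-3) = 9.0582; S(3,-2) = 9.3774; S(3,-1) = 9.7079; S(3,+0) = 10.0500; S(3,+1) = 10.4042; S(3,+2) = 10.7708; S(3,+3) = 11.1504
Terminal payoffs V(N, j) = max(S_T - K, 0):
  V(3,-3) = 0.000000; V(3,-2) = 0.297418; V(3,-1) = 0.627886; V(3,+0) = 0.970000; V(3,+1) = 1.324170; V(3,+2) = 1.690822; V(3,+3) = 2.070395
Backward induction: V(k, j) = exp(-r*dt) * [p_u * V(k+1, j+1) + p_m * V(k+1, j) + p_d * V(k+1, j-1)]
  V(2,-2) = exp(-r*dt) * [p_u*0.627886 + p_m*0.297418 + p_d*0.000000] = 0.308651
  V(2,-1) = exp(-r*dt) * [p_u*0.970000 + p_m*0.627886 + p_d*0.297418] = 0.635696
  V(2,+0) = exp(-r*dt) * [p_u*1.324170 + p_m*0.970000 + p_d*0.627886] = 0.977810
  V(2,+1) = exp(-r*dt) * [p_u*1.690822 + p_m*1.324170 + p_d*0.970000] = 1.331980
  V(2,+2) = exp(-r*dt) * [p_u*2.070395 + p_m*1.690822 + p_d*1.324170] = 1.698632
  V(1,-1) = exp(-r*dt) * [p_u*0.977810 + p_m*0.635696 + p_d*0.308651] = 0.644037
  V(1,+0) = exp(-r*dt) * [p_u*1.331980 + p_m*0.977810 + p_d*0.635696] = 0.985614
  V(1,+1) = exp(-r*dt) * [p_u*1.698632 + p_m*1.331980 + p_d*0.977810] = 1.339784
  V(0,+0) = exp(-r*dt) * [p_u*1.339784 + p_m*0.985614 + p_d*0.644037] = 0.993495

Answer: Price = V(0,0) = 0.9935


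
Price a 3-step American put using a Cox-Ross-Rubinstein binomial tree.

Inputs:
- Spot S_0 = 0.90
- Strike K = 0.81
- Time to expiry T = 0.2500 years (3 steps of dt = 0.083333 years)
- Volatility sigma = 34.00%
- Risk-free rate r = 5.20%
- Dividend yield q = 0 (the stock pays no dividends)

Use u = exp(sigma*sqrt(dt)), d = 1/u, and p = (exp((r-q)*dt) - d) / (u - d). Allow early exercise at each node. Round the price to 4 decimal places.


Answer: Price = V(0,0) = 0.0176

Derivation:
dt = T/N = 0.083333
u = exp(sigma*sqrt(dt)) = 1.103128; d = 1/u = 0.906513
p = (exp((r-q)*dt) - d) / (u - d) = 0.497570
Discount per step: exp(-r*dt) = 0.995676
Stock lattice S(k, i) with i counting down-moves:
  k=0: S(0,0) = 0.9000
  k=1: S(1,0) = 0.9928; S(1,1) = 0.8159
  k=2: S(2,0) = 1.0952; S(2,1) = 0.9000; S(2,2) = 0.7396
  k=3: S(3,0) = 1.2081; S(3,1) = 0.9928; S(3,2) = 0.8159; S(3,3) = 0.6704
Terminal payoffs V(N, i) = max(K - S_T, 0):
  V(3,0) = 0.000000; V(3,1) = 0.000000; V(3,2) = 0.000000; V(3,3) = 0.139552
Backward induction: V(k, i) = exp(-r*dt) * [p * V(k+1, i) + (1-p) * V(k+1, i+1)]; then take max(V_cont, immediate exercise) for American.
  V(2,0) = exp(-r*dt) * [p*0.000000 + (1-p)*0.000000] = 0.000000; exercise = 0.000000; V(2,0) = max -> 0.000000
  V(2,1) = exp(-r*dt) * [p*0.000000 + (1-p)*0.000000] = 0.000000; exercise = 0.000000; V(2,1) = max -> 0.000000
  V(2,2) = exp(-r*dt) * [p*0.000000 + (1-p)*0.139552] = 0.069812; exercise = 0.070410; V(2,2) = max -> 0.070410
  V(1,0) = exp(-r*dt) * [p*0.000000 + (1-p)*0.000000] = 0.000000; exercise = 0.000000; V(1,0) = max -> 0.000000
  V(1,1) = exp(-r*dt) * [p*0.000000 + (1-p)*0.070410] = 0.035223; exercise = 0.000000; V(1,1) = max -> 0.035223
  V(0,0) = exp(-r*dt) * [p*0.000000 + (1-p)*0.035223] = 0.017621; exercise = 0.000000; V(0,0) = max -> 0.017621


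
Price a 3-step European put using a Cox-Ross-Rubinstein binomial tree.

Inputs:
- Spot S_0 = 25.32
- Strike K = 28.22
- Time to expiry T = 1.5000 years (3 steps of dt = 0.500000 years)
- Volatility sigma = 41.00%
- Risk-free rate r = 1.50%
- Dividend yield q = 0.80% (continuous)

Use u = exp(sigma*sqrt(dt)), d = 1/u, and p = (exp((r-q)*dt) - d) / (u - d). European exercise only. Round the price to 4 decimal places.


Answer: Price = V(0,0) = 6.9037

Derivation:
dt = T/N = 0.500000
u = exp(sigma*sqrt(dt)) = 1.336312; d = 1/u = 0.748328
p = (exp((r-q)*dt) - d) / (u - d) = 0.433988
Discount per step: exp(-r*dt) = 0.992528
Stock lattice S(k, i) with i counting down-moves:
  k=0: S(0,0) = 25.3200
  k=1: S(1,0) = 33.8354; S(1,1) = 18.9477
  k=2: S(2,0) = 45.2147; S(2,1) = 25.3200; S(2,2) = 14.1791
  k=3: S(3,0) = 60.4210; S(3,1) = 33.8354; S(3,2) = 18.9477; S(3,3) = 10.6106
Terminal payoffs V(N, i) = max(K - S_T, 0):
  V(3,0) = 0.000000; V(3,1) = 0.000000; V(3,2) = 9.272333; V(3,3) = 17.609403
Backward induction: V(k, i) = exp(-r*dt) * [p * V(k+1, i) + (1-p) * V(k+1, i+1)].
  V(2,0) = exp(-r*dt) * [p*0.000000 + (1-p)*0.000000] = 0.000000
  V(2,1) = exp(-r*dt) * [p*0.000000 + (1-p)*9.272333] = 5.209038
  V(2,2) = exp(-r*dt) * [p*9.272333 + (1-p)*17.609403] = 13.886673
  V(1,0) = exp(-r*dt) * [p*0.000000 + (1-p)*5.209038] = 2.926348
  V(1,1) = exp(-r*dt) * [p*5.209038 + (1-p)*13.886673] = 10.045063
  V(0,0) = exp(-r*dt) * [p*2.926348 + (1-p)*10.045063] = 6.903654


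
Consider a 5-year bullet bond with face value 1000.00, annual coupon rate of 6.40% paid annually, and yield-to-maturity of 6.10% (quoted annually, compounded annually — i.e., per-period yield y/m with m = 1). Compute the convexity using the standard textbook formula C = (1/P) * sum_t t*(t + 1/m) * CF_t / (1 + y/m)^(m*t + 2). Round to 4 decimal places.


Coupon per period c = face * coupon_rate / m = 64.000000
Periods per year m = 1; per-period yield y/m = 0.061000
Number of cashflows N = 5
Cashflows (t years, CF_t, discount factor 1/(1+y/m)^(m*t), PV):
  t = 1.0000: CF_t = 64.000000, DF = 0.942507, PV = 60.320452
  t = 2.0000: CF_t = 64.000000, DF = 0.888320, PV = 56.852453
  t = 3.0000: CF_t = 64.000000, DF = 0.837247, PV = 53.583839
  t = 4.0000: CF_t = 64.000000, DF = 0.789112, PV = 50.503147
  t = 5.0000: CF_t = 1064.000000, DF = 0.743743, PV = 791.342897
Price P = sum_t PV_t = 1012.602787
Convexity numerator sum_t t*(t + 1/m) * CF_t / (1+y/m)^(m*t + 2):
  t = 1.0000: term = 107.167677
  t = 2.0000: term = 303.018880
  t = 3.0000: term = 571.194873
  t = 4.0000: term = 897.258676
  t = 5.0000: term = 21088.961568
Convexity = (1/P) * sum = 22967.601674 / 1012.602787 = 22.681748

Answer: Convexity = 22.6817


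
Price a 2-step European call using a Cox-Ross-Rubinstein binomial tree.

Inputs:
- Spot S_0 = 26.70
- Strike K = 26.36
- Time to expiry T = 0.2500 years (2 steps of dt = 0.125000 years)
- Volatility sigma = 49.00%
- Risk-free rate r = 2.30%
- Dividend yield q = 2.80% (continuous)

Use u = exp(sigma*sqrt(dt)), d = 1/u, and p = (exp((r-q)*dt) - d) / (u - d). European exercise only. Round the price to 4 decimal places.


Answer: Price = V(0,0) = 2.5134

Derivation:
dt = T/N = 0.125000
u = exp(sigma*sqrt(dt)) = 1.189153; d = 1/u = 0.840935
p = (exp((r-q)*dt) - d) / (u - d) = 0.455003
Discount per step: exp(-r*dt) = 0.997129
Stock lattice S(k, i) with i counting down-moves:
  k=0: S(0,0) = 26.7000
  k=1: S(1,0) = 31.7504; S(1,1) = 22.4530
  k=2: S(2,0) = 37.7561; S(2,1) = 26.7000; S(2,2) = 18.8815
Terminal payoffs V(N, i) = max(S_T - K, 0):
  V(2,0) = 11.396056; V(2,1) = 0.340000; V(2,2) = 0.000000
Backward induction: V(k, i) = exp(-r*dt) * [p * V(k+1, i) + (1-p) * V(k+1, i+1)].
  V(1,0) = exp(-r*dt) * [p*11.396056 + (1-p)*0.340000] = 5.355125
  V(1,1) = exp(-r*dt) * [p*0.340000 + (1-p)*0.000000] = 0.154257
  V(0,0) = exp(-r*dt) * [p*5.355125 + (1-p)*0.154257] = 2.513433


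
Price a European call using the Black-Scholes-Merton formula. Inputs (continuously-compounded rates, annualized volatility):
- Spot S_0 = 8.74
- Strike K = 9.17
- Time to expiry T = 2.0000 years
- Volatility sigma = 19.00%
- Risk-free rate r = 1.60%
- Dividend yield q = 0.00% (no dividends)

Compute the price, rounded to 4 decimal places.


Answer: Price = 0.8727

Derivation:
d1 = (ln(S/K) + (r - q + 0.5*sigma^2) * T) / (sigma * sqrt(T)) = 0.07470361
d2 = d1 - sigma * sqrt(T) = -0.19399697
exp(-rT) = 0.96850658; exp(-qT) = 1.00000000
C = S_0 * exp(-qT) * N(d1) - K * exp(-rT) * N(d2)
N(d1) = 0.52977473; N(d2) = 0.42308913
C = 8.7400 * 1.00000000 * 0.52977473 - 9.1700 * 0.96850658 * 0.42308913 = 0.8727


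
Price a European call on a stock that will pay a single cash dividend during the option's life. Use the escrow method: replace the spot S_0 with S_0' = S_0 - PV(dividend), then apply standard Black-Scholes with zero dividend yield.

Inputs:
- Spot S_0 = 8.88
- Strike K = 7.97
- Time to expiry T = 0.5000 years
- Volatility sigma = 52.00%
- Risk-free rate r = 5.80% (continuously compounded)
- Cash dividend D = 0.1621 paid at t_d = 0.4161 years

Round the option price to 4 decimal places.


PV(D) = D * exp(-r * t_d) = 0.1621 * 0.97615509 = 0.15823474
S_0' = S_0 - PV(D) = 8.8800 - 0.15823474 = 8.72176526
d1 = (ln(S_0'/K) + (r + sigma^2/2)*T) / (sigma*sqrt(T)) = 0.50785813
d2 = d1 - sigma*sqrt(T) = 0.14016260
exp(-rT) = 0.97141646
N(d1) = 0.69422358; N(d2) = 0.55573424
C = S_0' * N(d1) - K * exp(-rT) * N(d2) = 8.72176526 * 0.69422358 - 7.9700 * 0.97141646 * 0.55573424 = 1.7523

Answer: Price = 1.7523


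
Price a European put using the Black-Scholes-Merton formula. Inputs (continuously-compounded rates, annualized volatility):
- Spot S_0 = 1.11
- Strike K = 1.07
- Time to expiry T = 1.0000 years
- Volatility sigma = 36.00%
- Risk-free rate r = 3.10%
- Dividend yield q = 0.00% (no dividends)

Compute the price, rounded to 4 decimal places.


Answer: Price = 0.1197

Derivation:
d1 = (ln(S/K) + (r - q + 0.5*sigma^2) * T) / (sigma * sqrt(T)) = 0.36805935
d2 = d1 - sigma * sqrt(T) = 0.00805935
exp(-rT) = 0.96947557; exp(-qT) = 1.00000000
P = K * exp(-rT) * N(-d2) - S_0 * exp(-qT) * N(-d1)
N(-d1) = 0.35641449; N(-d2) = 0.49678482
P = 1.0700 * 0.96947557 * 0.49678482 - 1.1100 * 1.00000000 * 0.35641449 = 0.1197


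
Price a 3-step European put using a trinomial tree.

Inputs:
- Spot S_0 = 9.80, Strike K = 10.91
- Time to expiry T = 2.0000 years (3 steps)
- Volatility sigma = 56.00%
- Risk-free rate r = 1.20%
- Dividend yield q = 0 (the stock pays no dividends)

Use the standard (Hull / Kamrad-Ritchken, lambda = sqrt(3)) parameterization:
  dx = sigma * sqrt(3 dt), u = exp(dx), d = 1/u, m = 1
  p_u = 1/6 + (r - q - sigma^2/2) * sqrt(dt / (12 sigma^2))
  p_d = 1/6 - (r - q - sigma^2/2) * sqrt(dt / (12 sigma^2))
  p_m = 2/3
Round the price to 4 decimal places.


Answer: Price = V(0,0) = 3.4618

Derivation:
dt = T/N = 0.666667; dx = sigma*sqrt(3*dt) = 0.791960
u = exp(dx) = 2.207718; d = 1/u = 0.452956
p_u = 0.105721, p_m = 0.666667, p_d = 0.227613
Discount per step: exp(-r*dt) = 0.992032
Stock lattice S(k, j) with j the centered position index:
  k=0: S(0,+0) = 9.8000
  k=1: S(1,-1) = 4.4390; S(1,+0) = 9.8000; S(1,+1) = 21.6356
  k=2: S(2,-2) = 2.0107; S(2,-1) = 4.4390; S(2,+0) = 9.8000; S(2,+1) = 21.6356; S(2,+2) = 47.7654
  k=3: S(3,-3) = 0.9107; S(3,-2) = 2.0107; S(3,-1) = 4.4390; S(3,+0) = 9.8000; S(3,+1) = 21.6356; S(3,+2) = 47.7654; S(3,+3) = 105.4526
Terminal payoffs V(N, j) = max(K - S_T, 0):
  V(3,-3) = 9.999259; V(3,-2) = 8.899340; V(3,-1) = 6.471028; V(3,+0) = 1.110000; V(3,+1) = 0.000000; V(3,+2) = 0.000000; V(3,+3) = 0.000000
Backward induction: V(k, j) = exp(-r*dt) * [p_u * V(k+1, j+1) + p_m * V(k+1, j) + p_d * V(k+1, j-1)]
  V(2,-2) = exp(-r*dt) * [p_u*6.471028 + p_m*8.899340 + p_d*9.999259] = 8.822112
  V(2,-1) = exp(-r*dt) * [p_u*1.110000 + p_m*6.471028 + p_d*8.899340] = 6.405520
  V(2,+0) = exp(-r*dt) * [p_u*0.000000 + p_m*1.110000 + p_d*6.471028] = 2.195255
  V(2,+1) = exp(-r*dt) * [p_u*0.000000 + p_m*0.000000 + p_d*1.110000] = 0.250637
  V(2,+2) = exp(-r*dt) * [p_u*0.000000 + p_m*0.000000 + p_d*0.000000] = 0.000000
  V(1,-1) = exp(-r*dt) * [p_u*2.195255 + p_m*6.405520 + p_d*8.822112] = 6.458578
  V(1,+0) = exp(-r*dt) * [p_u*0.250637 + p_m*2.195255 + p_d*6.405520] = 2.924488
  V(1,+1) = exp(-r*dt) * [p_u*0.000000 + p_m*0.250637 + p_d*2.195255] = 0.661446
  V(0,+0) = exp(-r*dt) * [p_u*0.661446 + p_m*2.924488 + p_d*6.458578] = 3.461835


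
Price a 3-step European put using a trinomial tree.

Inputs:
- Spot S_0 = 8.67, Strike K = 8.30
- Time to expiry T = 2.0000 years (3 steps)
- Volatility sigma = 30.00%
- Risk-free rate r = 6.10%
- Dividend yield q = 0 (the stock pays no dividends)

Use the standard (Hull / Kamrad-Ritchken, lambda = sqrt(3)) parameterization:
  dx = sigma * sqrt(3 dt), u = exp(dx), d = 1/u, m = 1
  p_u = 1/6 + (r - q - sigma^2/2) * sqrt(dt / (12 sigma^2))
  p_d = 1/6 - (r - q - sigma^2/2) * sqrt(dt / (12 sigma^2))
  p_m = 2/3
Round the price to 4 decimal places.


Answer: Price = V(0,0) = 0.7195

Derivation:
dt = T/N = 0.666667; dx = sigma*sqrt(3*dt) = 0.424264
u = exp(dx) = 1.528465; d = 1/u = 0.654251
p_u = 0.179237, p_m = 0.666667, p_d = 0.154096
Discount per step: exp(-r*dt) = 0.960149
Stock lattice S(k, j) with j the centered position index:
  k=0: S(0,+0) = 8.6700
  k=1: S(1,-1) = 5.6724; S(1,+0) = 8.6700; S(1,+1) = 13.2518
  k=2: S(2,-2) = 3.7111; S(2,-1) = 5.6724; S(2,+0) = 8.6700; S(2,+1) = 13.2518; S(2,+2) = 20.2549
  k=3: S(3,-3) = 2.4280; S(3,-2) = 3.7111; S(3,-1) = 5.6724; S(3,+0) = 8.6700; S(3,+1) = 13.2518; S(3,+2) = 20.2549; S(3,+3) = 30.9589
Terminal payoffs V(N, j) = max(K - S_T, 0):
  V(3,-3) = 5.871979; V(3,-2) = 4.588854; V(3,-1) = 2.627643; V(3,+0) = 0.000000; V(3,+1) = 0.000000; V(3,+2) = 0.000000; V(3,+3) = 0.000000
Backward induction: V(k, j) = exp(-r*dt) * [p_u * V(k+1, j+1) + p_m * V(k+1, j) + p_d * V(k+1, j-1)]
  V(2,-2) = exp(-r*dt) * [p_u*2.627643 + p_m*4.588854 + p_d*5.871979] = 4.258315
  V(2,-1) = exp(-r*dt) * [p_u*0.000000 + p_m*2.627643 + p_d*4.588854] = 2.360897
  V(2,+0) = exp(-r*dt) * [p_u*0.000000 + p_m*0.000000 + p_d*2.627643] = 0.388773
  V(2,+1) = exp(-r*dt) * [p_u*0.000000 + p_m*0.000000 + p_d*0.000000] = 0.000000
  V(2,+2) = exp(-r*dt) * [p_u*0.000000 + p_m*0.000000 + p_d*0.000000] = 0.000000
  V(1,-1) = exp(-r*dt) * [p_u*0.388773 + p_m*2.360897 + p_d*4.258315] = 2.208154
  V(1,+0) = exp(-r*dt) * [p_u*0.000000 + p_m*0.388773 + p_d*2.360897] = 0.598160
  V(1,+1) = exp(-r*dt) * [p_u*0.000000 + p_m*0.000000 + p_d*0.388773] = 0.057521
  V(0,+0) = exp(-r*dt) * [p_u*0.057521 + p_m*0.598160 + p_d*2.208154] = 0.719488


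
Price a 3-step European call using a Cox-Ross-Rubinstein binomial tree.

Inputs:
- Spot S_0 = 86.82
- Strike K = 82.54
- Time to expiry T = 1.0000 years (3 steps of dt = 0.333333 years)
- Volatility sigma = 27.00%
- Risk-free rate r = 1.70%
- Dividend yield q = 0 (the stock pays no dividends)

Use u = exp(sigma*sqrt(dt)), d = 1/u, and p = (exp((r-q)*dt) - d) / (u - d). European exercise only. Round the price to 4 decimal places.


Answer: Price = V(0,0) = 12.7423

Derivation:
dt = T/N = 0.333333
u = exp(sigma*sqrt(dt)) = 1.168691; d = 1/u = 0.855658
p = (exp((r-q)*dt) - d) / (u - d) = 0.479261
Discount per step: exp(-r*dt) = 0.994349
Stock lattice S(k, i) with i counting down-moves:
  k=0: S(0,0) = 86.8200
  k=1: S(1,0) = 101.4658; S(1,1) = 74.2882
  k=2: S(2,0) = 118.5822; S(2,1) = 86.8200; S(2,2) = 63.5653
  k=3: S(3,0) = 138.5860; S(3,1) = 101.4658; S(3,2) = 74.2882; S(3,3) = 54.3902
Terminal payoffs V(N, i) = max(S_T - K, 0):
  V(3,0) = 56.045952; V(3,1) = 18.925778; V(3,2) = 0.000000; V(3,3) = 0.000000
Backward induction: V(k, i) = exp(-r*dt) * [p * V(k+1, i) + (1-p) * V(k+1, i+1)].
  V(2,0) = exp(-r*dt) * [p*56.045952 + (1-p)*18.925778] = 36.508576
  V(2,1) = exp(-r*dt) * [p*18.925778 + (1-p)*0.000000] = 9.019142
  V(2,2) = exp(-r*dt) * [p*0.000000 + (1-p)*0.000000] = 0.000000
  V(1,0) = exp(-r*dt) * [p*36.508576 + (1-p)*9.019142] = 22.068358
  V(1,1) = exp(-r*dt) * [p*9.019142 + (1-p)*0.000000] = 4.298101
  V(0,0) = exp(-r*dt) * [p*22.068358 + (1-p)*4.298101] = 12.742288


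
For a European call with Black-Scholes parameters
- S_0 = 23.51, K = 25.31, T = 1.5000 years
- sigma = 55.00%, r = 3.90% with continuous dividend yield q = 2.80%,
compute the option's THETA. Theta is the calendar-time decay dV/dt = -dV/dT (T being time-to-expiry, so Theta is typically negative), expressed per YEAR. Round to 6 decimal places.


d1 = 0.2517797669; d2 = -0.4218299124
phi(d1) = 0.3864954982; exp(-qT) = 0.9588697806; exp(-rT) = 0.9431782404
Theta = -S*exp(-qT)*phi(d1)*sigma/(2*sqrt(T)) - r*K*exp(-rT)*N(d2) + q*S*exp(-qT)*N(d1)
N(d1) = 0.5993943513; N(d2) = 0.3365745853; sqrt(T) = 1.2247448714
Term 1 = -23.5100 * 0.9588697806 * 0.3864954982 * 0.5500 / (2 * 1.2247448714) = -1.9563374332
Term 2 = -0.0390 * 25.3100 * 0.9431782404 * 0.3365745853 = -0.3133515479
Term 3 = 0.0280 * 23.5100 * 0.9588697806 * 0.5993943513 = 0.3783405911
Theta = -1.9563374332 + (-0.3133515479) + (0.3783405911) = -1.891348

Answer: Theta = -1.891348


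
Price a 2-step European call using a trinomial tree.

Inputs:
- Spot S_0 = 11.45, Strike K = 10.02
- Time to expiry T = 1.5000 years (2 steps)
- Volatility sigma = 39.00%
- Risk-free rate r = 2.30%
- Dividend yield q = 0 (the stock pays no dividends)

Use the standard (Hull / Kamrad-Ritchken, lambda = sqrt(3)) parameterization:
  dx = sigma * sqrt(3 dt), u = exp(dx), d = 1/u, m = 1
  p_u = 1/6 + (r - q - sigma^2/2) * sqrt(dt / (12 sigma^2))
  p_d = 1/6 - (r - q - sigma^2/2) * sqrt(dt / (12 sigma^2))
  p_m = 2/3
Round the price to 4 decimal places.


dt = T/N = 0.750000; dx = sigma*sqrt(3*dt) = 0.585000
u = exp(dx) = 1.794991; d = 1/u = 0.557106
p_u = 0.132660, p_m = 0.666667, p_d = 0.200673
Discount per step: exp(-r*dt) = 0.982898
Stock lattice S(k, j) with j the centered position index:
  k=0: S(0,+0) = 11.4500
  k=1: S(1,-1) = 6.3789; S(1,+0) = 11.4500; S(1,+1) = 20.5526
  k=2: S(2,-2) = 3.5537; S(2,-1) = 6.3789; S(2,+0) = 11.4500; S(2,+1) = 20.5526; S(2,+2) = 36.8918
Terminal payoffs V(N, j) = max(S_T - K, 0):
  V(2,-2) = 0.000000; V(2,-1) = 0.000000; V(2,+0) = 1.430000; V(2,+1) = 10.532647; V(2,+2) = 26.871816
Backward induction: V(k, j) = exp(-r*dt) * [p_u * V(k+1, j+1) + p_m * V(k+1, j) + p_d * V(k+1, j-1)]
  V(1,-1) = exp(-r*dt) * [p_u*1.430000 + p_m*0.000000 + p_d*0.000000] = 0.186460
  V(1,+0) = exp(-r*dt) * [p_u*10.532647 + p_m*1.430000 + p_d*0.000000] = 2.310397
  V(1,+1) = exp(-r*dt) * [p_u*26.871816 + p_m*10.532647 + p_d*1.430000] = 10.687589
  V(0,+0) = exp(-r*dt) * [p_u*10.687589 + p_m*2.310397 + p_d*0.186460] = 2.944271

Answer: Price = V(0,0) = 2.9443


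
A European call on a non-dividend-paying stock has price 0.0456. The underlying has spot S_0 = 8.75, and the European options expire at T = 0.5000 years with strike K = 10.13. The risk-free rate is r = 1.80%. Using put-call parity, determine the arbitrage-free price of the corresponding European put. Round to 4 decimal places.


Answer: Put price = 1.3348

Derivation:
Put-call parity: C - P = S_0 * exp(-qT) - K * exp(-rT).
S_0 * exp(-qT) = 8.7500 * 1.00000000 = 8.75000000
K * exp(-rT) = 10.1300 * 0.99104038 = 10.03923904
P = C - S*exp(-qT) + K*exp(-rT)
P = 0.0456 - 8.75000000 + 10.03923904 = 1.3348


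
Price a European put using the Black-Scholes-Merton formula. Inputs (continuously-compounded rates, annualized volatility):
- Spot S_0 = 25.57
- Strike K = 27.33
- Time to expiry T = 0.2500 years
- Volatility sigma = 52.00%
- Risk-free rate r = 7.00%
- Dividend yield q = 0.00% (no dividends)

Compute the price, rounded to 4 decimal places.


Answer: Price = 3.4021

Derivation:
d1 = (ln(S/K) + (r - q + 0.5*sigma^2) * T) / (sigma * sqrt(T)) = -0.05871235
d2 = d1 - sigma * sqrt(T) = -0.31871235
exp(-rT) = 0.98265224; exp(-qT) = 1.00000000
P = K * exp(-rT) * N(-d2) - S_0 * exp(-qT) * N(-d1)
N(-d1) = 0.52340939; N(-d2) = 0.62502768
P = 27.3300 * 0.98265224 * 0.62502768 - 25.5700 * 1.00000000 * 0.52340939 = 3.4021


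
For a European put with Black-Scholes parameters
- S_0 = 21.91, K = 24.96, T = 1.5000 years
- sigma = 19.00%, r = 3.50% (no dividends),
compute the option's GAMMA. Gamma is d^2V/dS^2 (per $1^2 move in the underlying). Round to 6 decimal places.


d1 = -0.2181179937; d2 = -0.4508195193
phi(d1) = 0.3895643316; exp(-qT) = 1.0000000000; exp(-rT) = 0.9488543211
Gamma = exp(-qT) * phi(d1) / (S * sigma * sqrt(T)) = 1.0000000000 * 0.3895643316 / (21.9100 * 0.1900 * 1.2247448714) = 0.076408

Answer: Gamma = 0.076408


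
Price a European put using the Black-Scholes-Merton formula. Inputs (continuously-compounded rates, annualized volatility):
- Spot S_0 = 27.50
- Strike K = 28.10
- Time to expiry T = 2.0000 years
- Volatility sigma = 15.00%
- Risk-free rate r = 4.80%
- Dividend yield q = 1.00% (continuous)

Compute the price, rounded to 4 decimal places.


d1 = (ln(S/K) + (r - q + 0.5*sigma^2) * T) / (sigma * sqrt(T)) = 0.36258752
d2 = d1 - sigma * sqrt(T) = 0.15045549
exp(-rT) = 0.90846402; exp(-qT) = 0.98019867
P = K * exp(-rT) * N(-d2) - S_0 * exp(-qT) * N(-d1)
N(-d1) = 0.35845652; N(-d2) = 0.44020263
P = 28.1000 * 0.90846402 * 0.44020263 - 27.5000 * 0.98019867 * 0.35845652 = 1.5751

Answer: Price = 1.5751


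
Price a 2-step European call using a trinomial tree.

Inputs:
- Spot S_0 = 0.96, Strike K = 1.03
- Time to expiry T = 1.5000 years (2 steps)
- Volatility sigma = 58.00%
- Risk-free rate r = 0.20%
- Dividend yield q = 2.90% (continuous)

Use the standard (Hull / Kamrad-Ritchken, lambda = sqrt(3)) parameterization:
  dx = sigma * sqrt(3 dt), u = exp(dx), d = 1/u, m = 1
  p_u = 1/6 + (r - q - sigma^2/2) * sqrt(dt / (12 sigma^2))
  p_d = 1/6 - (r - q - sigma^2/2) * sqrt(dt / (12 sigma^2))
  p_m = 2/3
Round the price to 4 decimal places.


Answer: Price = V(0,0) = 0.1685

Derivation:
dt = T/N = 0.750000; dx = sigma*sqrt(3*dt) = 0.870000
u = exp(dx) = 2.386911; d = 1/u = 0.418952
p_u = 0.082529, p_m = 0.666667, p_d = 0.250805
Discount per step: exp(-r*dt) = 0.998501
Stock lattice S(k, j) with j the centered position index:
  k=0: S(0,+0) = 0.9600
  k=1: S(1,-1) = 0.4022; S(1,+0) = 0.9600; S(1,+1) = 2.2914
  k=2: S(2,-2) = 0.1685; S(2,-1) = 0.4022; S(2,+0) = 0.9600; S(2,+1) = 2.2914; S(2,+2) = 5.4694
Terminal payoffs V(N, j) = max(S_T - K, 0):
  V(2,-2) = 0.000000; V(2,-1) = 0.000000; V(2,+0) = 0.000000; V(2,+1) = 1.261434; V(2,+2) = 4.439450
Backward induction: V(k, j) = exp(-r*dt) * [p_u * V(k+1, j+1) + p_m * V(k+1, j) + p_d * V(k+1, j-1)]
  V(1,-1) = exp(-r*dt) * [p_u*0.000000 + p_m*0.000000 + p_d*0.000000] = 0.000000
  V(1,+0) = exp(-r*dt) * [p_u*1.261434 + p_m*0.000000 + p_d*0.000000] = 0.103949
  V(1,+1) = exp(-r*dt) * [p_u*4.439450 + p_m*1.261434 + p_d*0.000000] = 1.205529
  V(0,+0) = exp(-r*dt) * [p_u*1.205529 + p_m*0.103949 + p_d*0.000000] = 0.168537


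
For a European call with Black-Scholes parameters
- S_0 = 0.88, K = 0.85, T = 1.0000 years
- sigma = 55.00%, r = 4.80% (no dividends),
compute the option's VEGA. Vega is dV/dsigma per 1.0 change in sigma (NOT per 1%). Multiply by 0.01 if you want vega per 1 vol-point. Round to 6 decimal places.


d1 = 0.4253373782; d2 = -0.1246626218
phi(d1) = 0.3644395898; exp(-qT) = 1.0000000000; exp(-rT) = 0.9531337871
Vega = S * exp(-qT) * phi(d1) * sqrt(T) = 0.8800 * 1.0000000000 * 0.3644395898 * 1.0000000000 = 0.320707

Answer: Vega = 0.320707


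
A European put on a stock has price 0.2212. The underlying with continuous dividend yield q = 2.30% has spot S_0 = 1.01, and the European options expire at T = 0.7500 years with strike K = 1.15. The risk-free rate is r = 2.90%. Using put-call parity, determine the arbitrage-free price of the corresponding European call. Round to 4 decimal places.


Answer: Call price = 0.0887

Derivation:
Put-call parity: C - P = S_0 * exp(-qT) - K * exp(-rT).
S_0 * exp(-qT) = 1.0100 * 0.98289793 = 0.99272691
K * exp(-rT) = 1.1500 * 0.97848483 = 1.12525755
C = P + S*exp(-qT) - K*exp(-rT)
C = 0.2212 + 0.99272691 - 1.12525755 = 0.0887


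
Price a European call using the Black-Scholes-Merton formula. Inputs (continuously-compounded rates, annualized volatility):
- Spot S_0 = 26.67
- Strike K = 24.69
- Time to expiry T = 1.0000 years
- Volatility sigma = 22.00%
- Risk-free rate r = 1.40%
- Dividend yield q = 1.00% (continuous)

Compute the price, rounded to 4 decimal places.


Answer: Price = 3.4004

Derivation:
d1 = (ln(S/K) + (r - q + 0.5*sigma^2) * T) / (sigma * sqrt(T)) = 0.47882289
d2 = d1 - sigma * sqrt(T) = 0.25882289
exp(-rT) = 0.98609754; exp(-qT) = 0.99004983
C = S_0 * exp(-qT) * N(d1) - K * exp(-rT) * N(d2)
N(d1) = 0.68396768; N(d2) = 0.60211405
C = 26.6700 * 0.99004983 * 0.68396768 - 24.6900 * 0.98609754 * 0.60211405 = 3.4004


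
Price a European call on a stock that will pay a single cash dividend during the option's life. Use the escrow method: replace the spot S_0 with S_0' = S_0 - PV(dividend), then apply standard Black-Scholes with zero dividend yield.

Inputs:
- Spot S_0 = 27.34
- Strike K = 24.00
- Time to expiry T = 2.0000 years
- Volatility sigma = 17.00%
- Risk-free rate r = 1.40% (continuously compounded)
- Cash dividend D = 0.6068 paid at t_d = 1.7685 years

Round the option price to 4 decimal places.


Answer: Price = 4.4746

Derivation:
PV(D) = D * exp(-r * t_d) = 0.6068 * 0.97554499 = 0.59196070
S_0' = S_0 - PV(D) = 27.3400 - 0.59196070 = 26.74803930
d1 = (ln(S_0'/K) + (r + sigma^2/2)*T) / (sigma*sqrt(T)) = 0.68758790
d2 = d1 - sigma*sqrt(T) = 0.44717160
exp(-rT) = 0.97238837
N(d1) = 0.75414384; N(d2) = 0.67262442
C = S_0' * N(d1) - K * exp(-rT) * N(d2) = 26.74803930 * 0.75414384 - 24.0000 * 0.97238837 * 0.67262442 = 4.4746


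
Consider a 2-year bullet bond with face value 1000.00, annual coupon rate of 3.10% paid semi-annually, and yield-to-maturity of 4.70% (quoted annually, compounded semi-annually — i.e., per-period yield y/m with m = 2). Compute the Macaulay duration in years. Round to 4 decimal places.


Answer: Macaulay duration = 1.9539 years

Derivation:
Coupon per period c = face * coupon_rate / m = 15.500000
Periods per year m = 2; per-period yield y/m = 0.023500
Number of cashflows N = 4
Cashflows (t years, CF_t, discount factor 1/(1+y/m)^(m*t), PV):
  t = 0.5000: CF_t = 15.500000, DF = 0.977040, PV = 15.144113
  t = 1.0000: CF_t = 15.500000, DF = 0.954606, PV = 14.796398
  t = 1.5000: CF_t = 15.500000, DF = 0.932688, PV = 14.456666
  t = 2.0000: CF_t = 1015.500000, DF = 0.911273, PV = 925.397964
Price P = sum_t PV_t = 969.795142
Macaulay numerator sum_t t * PV_t:
  t * PV_t at t = 0.5000: 7.572057
  t * PV_t at t = 1.0000: 14.796398
  t * PV_t at t = 1.5000: 21.684999
  t * PV_t at t = 2.0000: 1850.795928
Macaulay duration D = (sum_t t * PV_t) / P = 1894.849383 / 969.795142 = 1.953866


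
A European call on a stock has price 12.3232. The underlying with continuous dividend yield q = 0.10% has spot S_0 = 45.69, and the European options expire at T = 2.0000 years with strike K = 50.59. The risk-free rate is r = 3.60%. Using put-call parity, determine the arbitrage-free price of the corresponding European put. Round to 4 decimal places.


Put-call parity: C - P = S_0 * exp(-qT) - K * exp(-rT).
S_0 * exp(-qT) = 45.6900 * 0.99800200 = 45.59871132
K * exp(-rT) = 50.5900 * 0.93053090 = 47.07555802
P = C - S*exp(-qT) + K*exp(-rT)
P = 12.3232 - 45.59871132 + 47.07555802 = 13.8000

Answer: Put price = 13.8000
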